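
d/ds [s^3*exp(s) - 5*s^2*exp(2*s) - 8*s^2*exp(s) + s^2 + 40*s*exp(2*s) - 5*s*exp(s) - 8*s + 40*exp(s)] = s^3*exp(s) - 10*s^2*exp(2*s) - 5*s^2*exp(s) + 70*s*exp(2*s) - 21*s*exp(s) + 2*s + 40*exp(2*s) + 35*exp(s) - 8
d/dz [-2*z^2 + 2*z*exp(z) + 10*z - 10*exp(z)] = 2*z*exp(z) - 4*z - 8*exp(z) + 10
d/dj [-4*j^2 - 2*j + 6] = -8*j - 2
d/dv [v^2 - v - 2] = 2*v - 1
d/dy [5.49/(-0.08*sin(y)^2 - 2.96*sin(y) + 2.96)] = (0.8784*sin(y) + 16.2504)*cos(y)/(0.08*sin(y)^2 + 2.96*sin(y) - 2.96)^2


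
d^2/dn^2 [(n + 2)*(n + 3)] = 2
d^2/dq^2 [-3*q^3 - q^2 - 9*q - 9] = -18*q - 2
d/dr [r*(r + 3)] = 2*r + 3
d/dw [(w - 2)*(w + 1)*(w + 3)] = 3*w^2 + 4*w - 5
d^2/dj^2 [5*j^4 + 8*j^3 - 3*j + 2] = 12*j*(5*j + 4)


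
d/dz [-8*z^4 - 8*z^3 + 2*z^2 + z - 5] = -32*z^3 - 24*z^2 + 4*z + 1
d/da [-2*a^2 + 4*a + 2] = 4 - 4*a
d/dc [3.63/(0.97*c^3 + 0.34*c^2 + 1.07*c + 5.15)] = (-10.5633*c^2 - 2.4684*c - 3.8841)/(0.97*c^3 + 0.34*c^2 + 1.07*c + 5.15)^2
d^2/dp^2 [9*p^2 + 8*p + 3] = 18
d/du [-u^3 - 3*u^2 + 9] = 3*u*(-u - 2)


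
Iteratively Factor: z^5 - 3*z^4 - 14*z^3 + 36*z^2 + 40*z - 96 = (z + 2)*(z^4 - 5*z^3 - 4*z^2 + 44*z - 48) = (z - 4)*(z + 2)*(z^3 - z^2 - 8*z + 12) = (z - 4)*(z + 2)*(z + 3)*(z^2 - 4*z + 4) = (z - 4)*(z - 2)*(z + 2)*(z + 3)*(z - 2)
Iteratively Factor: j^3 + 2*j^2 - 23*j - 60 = (j + 4)*(j^2 - 2*j - 15) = (j + 3)*(j + 4)*(j - 5)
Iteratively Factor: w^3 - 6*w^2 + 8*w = (w - 4)*(w^2 - 2*w) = (w - 4)*(w - 2)*(w)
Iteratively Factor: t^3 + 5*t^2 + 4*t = (t + 4)*(t^2 + t) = t*(t + 4)*(t + 1)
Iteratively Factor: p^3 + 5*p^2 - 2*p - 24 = (p - 2)*(p^2 + 7*p + 12) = (p - 2)*(p + 3)*(p + 4)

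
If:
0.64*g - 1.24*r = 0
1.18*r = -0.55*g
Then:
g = 0.00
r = 0.00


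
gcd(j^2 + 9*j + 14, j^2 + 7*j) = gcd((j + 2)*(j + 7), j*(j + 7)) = j + 7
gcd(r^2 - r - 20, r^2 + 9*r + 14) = 1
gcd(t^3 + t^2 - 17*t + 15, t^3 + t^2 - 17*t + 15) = t^3 + t^2 - 17*t + 15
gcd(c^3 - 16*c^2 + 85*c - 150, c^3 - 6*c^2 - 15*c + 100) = c^2 - 10*c + 25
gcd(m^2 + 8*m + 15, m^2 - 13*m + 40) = 1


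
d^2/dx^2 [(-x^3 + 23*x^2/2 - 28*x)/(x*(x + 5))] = -221/(x^3 + 15*x^2 + 75*x + 125)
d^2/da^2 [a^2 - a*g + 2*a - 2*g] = 2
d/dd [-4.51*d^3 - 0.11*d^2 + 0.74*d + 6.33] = -13.53*d^2 - 0.22*d + 0.74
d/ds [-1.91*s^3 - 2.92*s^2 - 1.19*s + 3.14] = -5.73*s^2 - 5.84*s - 1.19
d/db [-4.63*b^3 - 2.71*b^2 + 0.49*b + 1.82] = -13.89*b^2 - 5.42*b + 0.49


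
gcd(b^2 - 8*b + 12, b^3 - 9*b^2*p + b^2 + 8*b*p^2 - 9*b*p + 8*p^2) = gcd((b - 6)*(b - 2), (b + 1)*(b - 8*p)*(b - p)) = 1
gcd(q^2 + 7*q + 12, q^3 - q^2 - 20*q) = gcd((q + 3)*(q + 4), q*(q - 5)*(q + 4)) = q + 4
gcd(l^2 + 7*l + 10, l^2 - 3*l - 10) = l + 2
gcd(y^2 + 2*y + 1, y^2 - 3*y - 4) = y + 1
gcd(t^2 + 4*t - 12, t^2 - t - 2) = t - 2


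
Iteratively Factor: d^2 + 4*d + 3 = (d + 3)*(d + 1)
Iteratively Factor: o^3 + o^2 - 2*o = (o + 2)*(o^2 - o) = o*(o + 2)*(o - 1)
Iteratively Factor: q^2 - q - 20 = (q + 4)*(q - 5)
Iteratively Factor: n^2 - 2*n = (n - 2)*(n)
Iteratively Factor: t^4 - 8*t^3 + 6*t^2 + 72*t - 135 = (t - 3)*(t^3 - 5*t^2 - 9*t + 45) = (t - 5)*(t - 3)*(t^2 - 9) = (t - 5)*(t - 3)*(t + 3)*(t - 3)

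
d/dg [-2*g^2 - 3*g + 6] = -4*g - 3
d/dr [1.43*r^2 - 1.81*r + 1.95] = 2.86*r - 1.81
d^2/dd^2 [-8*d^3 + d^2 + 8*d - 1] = 2 - 48*d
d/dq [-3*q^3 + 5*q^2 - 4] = q*(10 - 9*q)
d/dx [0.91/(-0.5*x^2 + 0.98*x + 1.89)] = (0.91*x - 0.8918)/(-0.5*x^2 + 0.98*x + 1.89)^2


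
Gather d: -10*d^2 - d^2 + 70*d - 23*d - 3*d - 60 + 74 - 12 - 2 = -11*d^2 + 44*d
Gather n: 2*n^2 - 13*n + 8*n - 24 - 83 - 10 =2*n^2 - 5*n - 117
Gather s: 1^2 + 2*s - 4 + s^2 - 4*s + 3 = s^2 - 2*s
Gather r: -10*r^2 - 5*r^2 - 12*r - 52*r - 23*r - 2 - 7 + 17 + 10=-15*r^2 - 87*r + 18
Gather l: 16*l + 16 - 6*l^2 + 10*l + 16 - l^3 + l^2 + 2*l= -l^3 - 5*l^2 + 28*l + 32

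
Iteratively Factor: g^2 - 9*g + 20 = (g - 4)*(g - 5)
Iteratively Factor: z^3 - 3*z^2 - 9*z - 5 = (z + 1)*(z^2 - 4*z - 5) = (z - 5)*(z + 1)*(z + 1)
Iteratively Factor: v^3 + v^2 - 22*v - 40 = (v - 5)*(v^2 + 6*v + 8) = (v - 5)*(v + 2)*(v + 4)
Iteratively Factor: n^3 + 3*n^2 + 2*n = (n + 2)*(n^2 + n) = n*(n + 2)*(n + 1)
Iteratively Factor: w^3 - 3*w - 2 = (w + 1)*(w^2 - w - 2) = (w + 1)^2*(w - 2)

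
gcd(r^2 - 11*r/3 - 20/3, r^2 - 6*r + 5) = r - 5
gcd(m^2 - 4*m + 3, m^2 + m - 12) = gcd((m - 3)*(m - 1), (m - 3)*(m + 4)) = m - 3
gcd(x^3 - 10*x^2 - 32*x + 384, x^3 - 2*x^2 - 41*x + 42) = x + 6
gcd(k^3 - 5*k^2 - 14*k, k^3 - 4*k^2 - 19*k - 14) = k^2 - 5*k - 14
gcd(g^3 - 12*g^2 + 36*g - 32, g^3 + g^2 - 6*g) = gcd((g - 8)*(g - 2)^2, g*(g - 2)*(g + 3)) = g - 2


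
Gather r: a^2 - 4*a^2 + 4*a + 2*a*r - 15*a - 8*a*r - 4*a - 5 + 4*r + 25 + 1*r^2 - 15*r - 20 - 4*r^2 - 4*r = -3*a^2 - 15*a - 3*r^2 + r*(-6*a - 15)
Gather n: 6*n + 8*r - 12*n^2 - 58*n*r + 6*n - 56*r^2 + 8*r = -12*n^2 + n*(12 - 58*r) - 56*r^2 + 16*r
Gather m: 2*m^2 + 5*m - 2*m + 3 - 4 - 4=2*m^2 + 3*m - 5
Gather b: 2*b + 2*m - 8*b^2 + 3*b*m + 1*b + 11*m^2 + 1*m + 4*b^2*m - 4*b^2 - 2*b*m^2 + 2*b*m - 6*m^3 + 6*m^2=b^2*(4*m - 12) + b*(-2*m^2 + 5*m + 3) - 6*m^3 + 17*m^2 + 3*m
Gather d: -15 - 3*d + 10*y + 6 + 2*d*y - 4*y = d*(2*y - 3) + 6*y - 9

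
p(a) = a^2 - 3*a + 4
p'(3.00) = 3.00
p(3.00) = 4.00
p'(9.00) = 15.00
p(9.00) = 58.00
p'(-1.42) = -5.84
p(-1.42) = 10.28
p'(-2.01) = -7.02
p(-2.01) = 14.07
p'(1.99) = 0.98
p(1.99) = 1.99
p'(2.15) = 1.30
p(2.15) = 2.17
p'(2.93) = 2.86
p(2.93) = 3.79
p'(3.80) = 4.60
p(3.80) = 7.04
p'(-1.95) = -6.90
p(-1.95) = 13.65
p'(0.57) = -1.86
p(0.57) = 2.61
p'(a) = 2*a - 3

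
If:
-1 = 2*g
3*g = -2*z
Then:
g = -1/2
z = 3/4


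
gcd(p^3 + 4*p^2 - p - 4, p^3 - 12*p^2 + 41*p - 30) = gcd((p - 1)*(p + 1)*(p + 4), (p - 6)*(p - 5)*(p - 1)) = p - 1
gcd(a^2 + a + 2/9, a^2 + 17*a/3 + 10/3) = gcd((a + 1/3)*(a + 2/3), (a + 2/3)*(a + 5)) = a + 2/3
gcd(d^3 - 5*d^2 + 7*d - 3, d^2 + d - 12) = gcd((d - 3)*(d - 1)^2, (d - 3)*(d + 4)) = d - 3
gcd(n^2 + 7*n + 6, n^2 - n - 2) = n + 1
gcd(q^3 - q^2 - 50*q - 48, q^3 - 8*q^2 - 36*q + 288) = q^2 - 2*q - 48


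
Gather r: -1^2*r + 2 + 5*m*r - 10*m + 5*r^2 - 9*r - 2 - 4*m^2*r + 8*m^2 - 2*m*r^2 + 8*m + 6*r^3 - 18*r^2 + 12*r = 8*m^2 - 2*m + 6*r^3 + r^2*(-2*m - 13) + r*(-4*m^2 + 5*m + 2)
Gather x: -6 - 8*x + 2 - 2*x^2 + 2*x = -2*x^2 - 6*x - 4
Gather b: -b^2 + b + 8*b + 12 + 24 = -b^2 + 9*b + 36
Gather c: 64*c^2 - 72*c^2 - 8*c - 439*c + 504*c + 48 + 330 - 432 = -8*c^2 + 57*c - 54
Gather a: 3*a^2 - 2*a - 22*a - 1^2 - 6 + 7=3*a^2 - 24*a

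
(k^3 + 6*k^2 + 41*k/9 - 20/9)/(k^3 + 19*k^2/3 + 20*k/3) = (k - 1/3)/k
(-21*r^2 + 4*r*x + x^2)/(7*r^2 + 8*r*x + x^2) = (-3*r + x)/(r + x)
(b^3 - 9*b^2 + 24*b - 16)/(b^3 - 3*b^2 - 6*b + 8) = (b - 4)/(b + 2)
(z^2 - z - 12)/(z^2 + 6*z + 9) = (z - 4)/(z + 3)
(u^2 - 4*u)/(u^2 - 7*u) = (u - 4)/(u - 7)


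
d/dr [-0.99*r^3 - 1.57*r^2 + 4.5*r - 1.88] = -2.97*r^2 - 3.14*r + 4.5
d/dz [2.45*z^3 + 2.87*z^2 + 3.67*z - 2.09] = 7.35*z^2 + 5.74*z + 3.67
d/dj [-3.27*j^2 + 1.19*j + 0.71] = 1.19 - 6.54*j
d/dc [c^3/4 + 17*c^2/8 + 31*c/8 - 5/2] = 3*c^2/4 + 17*c/4 + 31/8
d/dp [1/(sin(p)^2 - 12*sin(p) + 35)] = 2*(6 - sin(p))*cos(p)/(sin(p)^2 - 12*sin(p) + 35)^2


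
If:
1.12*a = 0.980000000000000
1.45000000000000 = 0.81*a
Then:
No Solution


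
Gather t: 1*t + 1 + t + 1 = 2*t + 2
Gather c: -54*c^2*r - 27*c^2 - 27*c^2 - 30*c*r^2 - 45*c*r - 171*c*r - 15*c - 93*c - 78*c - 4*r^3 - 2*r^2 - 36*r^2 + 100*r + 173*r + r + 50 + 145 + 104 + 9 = c^2*(-54*r - 54) + c*(-30*r^2 - 216*r - 186) - 4*r^3 - 38*r^2 + 274*r + 308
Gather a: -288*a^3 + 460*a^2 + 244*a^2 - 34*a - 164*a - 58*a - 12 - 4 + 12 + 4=-288*a^3 + 704*a^2 - 256*a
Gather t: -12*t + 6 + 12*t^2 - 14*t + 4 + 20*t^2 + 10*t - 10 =32*t^2 - 16*t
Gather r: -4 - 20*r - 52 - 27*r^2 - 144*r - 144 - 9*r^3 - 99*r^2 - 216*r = -9*r^3 - 126*r^2 - 380*r - 200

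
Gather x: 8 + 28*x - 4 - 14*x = 14*x + 4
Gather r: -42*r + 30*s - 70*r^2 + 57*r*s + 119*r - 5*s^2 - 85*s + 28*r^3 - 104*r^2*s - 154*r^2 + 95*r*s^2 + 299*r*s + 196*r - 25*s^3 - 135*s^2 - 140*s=28*r^3 + r^2*(-104*s - 224) + r*(95*s^2 + 356*s + 273) - 25*s^3 - 140*s^2 - 195*s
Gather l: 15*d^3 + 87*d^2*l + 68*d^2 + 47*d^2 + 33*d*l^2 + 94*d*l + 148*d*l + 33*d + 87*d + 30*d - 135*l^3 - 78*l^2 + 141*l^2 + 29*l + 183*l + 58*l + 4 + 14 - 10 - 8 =15*d^3 + 115*d^2 + 150*d - 135*l^3 + l^2*(33*d + 63) + l*(87*d^2 + 242*d + 270)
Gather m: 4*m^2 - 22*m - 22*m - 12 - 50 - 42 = 4*m^2 - 44*m - 104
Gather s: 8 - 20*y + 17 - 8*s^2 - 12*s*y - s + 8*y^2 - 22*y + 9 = -8*s^2 + s*(-12*y - 1) + 8*y^2 - 42*y + 34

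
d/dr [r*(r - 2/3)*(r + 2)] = 3*r^2 + 8*r/3 - 4/3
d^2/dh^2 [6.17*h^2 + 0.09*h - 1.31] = 12.3400000000000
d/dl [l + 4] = 1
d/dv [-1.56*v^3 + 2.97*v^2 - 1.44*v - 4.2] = -4.68*v^2 + 5.94*v - 1.44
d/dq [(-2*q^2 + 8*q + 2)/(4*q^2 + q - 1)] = 2*(-17*q^2 - 6*q - 5)/(16*q^4 + 8*q^3 - 7*q^2 - 2*q + 1)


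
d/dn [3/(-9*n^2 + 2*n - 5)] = 6*(9*n - 1)/(9*n^2 - 2*n + 5)^2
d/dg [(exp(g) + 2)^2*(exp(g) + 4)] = (exp(g) + 2)*(3*exp(g) + 10)*exp(g)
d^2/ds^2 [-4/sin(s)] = 4/sin(s) - 8/sin(s)^3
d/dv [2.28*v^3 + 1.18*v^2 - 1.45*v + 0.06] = 6.84*v^2 + 2.36*v - 1.45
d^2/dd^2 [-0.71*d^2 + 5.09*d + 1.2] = -1.42000000000000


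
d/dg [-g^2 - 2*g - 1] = -2*g - 2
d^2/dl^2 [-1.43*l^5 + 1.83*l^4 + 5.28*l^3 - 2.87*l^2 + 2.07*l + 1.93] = -28.6*l^3 + 21.96*l^2 + 31.68*l - 5.74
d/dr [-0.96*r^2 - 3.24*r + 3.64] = -1.92*r - 3.24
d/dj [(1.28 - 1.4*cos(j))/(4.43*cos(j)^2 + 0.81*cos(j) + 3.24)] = (-6.202*cos(j)^2 + 11.3408*cos(j) + 5.5728)*sin(j)/(19.6249*cos(j)^4 + 7.1766*cos(j)^3 + 29.3625*cos(j)^2 + 5.2488*cos(j) + 10.4976)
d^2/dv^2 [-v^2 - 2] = -2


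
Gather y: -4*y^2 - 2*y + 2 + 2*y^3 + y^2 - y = 2*y^3 - 3*y^2 - 3*y + 2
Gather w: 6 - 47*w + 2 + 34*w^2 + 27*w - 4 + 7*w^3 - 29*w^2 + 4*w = 7*w^3 + 5*w^2 - 16*w + 4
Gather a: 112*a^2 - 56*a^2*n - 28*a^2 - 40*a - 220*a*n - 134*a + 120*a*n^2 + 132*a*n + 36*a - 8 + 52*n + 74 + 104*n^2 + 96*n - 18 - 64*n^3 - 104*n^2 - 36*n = a^2*(84 - 56*n) + a*(120*n^2 - 88*n - 138) - 64*n^3 + 112*n + 48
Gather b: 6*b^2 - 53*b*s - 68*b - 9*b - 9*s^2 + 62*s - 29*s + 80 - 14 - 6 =6*b^2 + b*(-53*s - 77) - 9*s^2 + 33*s + 60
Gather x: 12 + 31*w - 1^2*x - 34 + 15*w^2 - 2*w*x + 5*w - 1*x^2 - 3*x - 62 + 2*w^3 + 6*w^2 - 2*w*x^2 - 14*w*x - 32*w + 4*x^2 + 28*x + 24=2*w^3 + 21*w^2 + 4*w + x^2*(3 - 2*w) + x*(24 - 16*w) - 60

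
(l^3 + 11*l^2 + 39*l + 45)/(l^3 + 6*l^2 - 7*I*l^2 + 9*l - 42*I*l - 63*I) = (l + 5)/(l - 7*I)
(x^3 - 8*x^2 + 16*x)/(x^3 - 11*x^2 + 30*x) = (x^2 - 8*x + 16)/(x^2 - 11*x + 30)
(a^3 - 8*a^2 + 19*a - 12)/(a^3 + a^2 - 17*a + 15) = (a - 4)/(a + 5)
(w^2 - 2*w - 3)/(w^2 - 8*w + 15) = (w + 1)/(w - 5)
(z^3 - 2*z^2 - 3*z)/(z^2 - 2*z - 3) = z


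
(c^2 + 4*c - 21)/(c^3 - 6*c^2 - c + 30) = (c + 7)/(c^2 - 3*c - 10)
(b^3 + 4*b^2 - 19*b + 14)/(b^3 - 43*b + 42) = (b - 2)/(b - 6)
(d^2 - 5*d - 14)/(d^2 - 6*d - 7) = (d + 2)/(d + 1)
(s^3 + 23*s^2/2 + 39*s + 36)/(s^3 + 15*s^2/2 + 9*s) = (s + 4)/s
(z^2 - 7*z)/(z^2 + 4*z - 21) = z*(z - 7)/(z^2 + 4*z - 21)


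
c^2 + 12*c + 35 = (c + 5)*(c + 7)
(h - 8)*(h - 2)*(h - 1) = h^3 - 11*h^2 + 26*h - 16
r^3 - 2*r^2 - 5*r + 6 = (r - 3)*(r - 1)*(r + 2)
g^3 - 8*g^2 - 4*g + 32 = (g - 8)*(g - 2)*(g + 2)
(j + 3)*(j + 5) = j^2 + 8*j + 15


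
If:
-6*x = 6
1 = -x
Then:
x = -1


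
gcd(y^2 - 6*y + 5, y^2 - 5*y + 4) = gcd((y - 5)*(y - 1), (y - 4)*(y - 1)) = y - 1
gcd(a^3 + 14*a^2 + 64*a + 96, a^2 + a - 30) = a + 6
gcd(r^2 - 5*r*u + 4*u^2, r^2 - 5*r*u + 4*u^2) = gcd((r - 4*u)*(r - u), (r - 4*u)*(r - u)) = r^2 - 5*r*u + 4*u^2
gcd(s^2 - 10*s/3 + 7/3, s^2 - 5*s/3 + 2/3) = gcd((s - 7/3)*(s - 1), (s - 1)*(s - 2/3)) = s - 1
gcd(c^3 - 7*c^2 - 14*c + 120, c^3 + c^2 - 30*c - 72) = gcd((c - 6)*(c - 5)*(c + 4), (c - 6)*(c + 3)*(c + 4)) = c^2 - 2*c - 24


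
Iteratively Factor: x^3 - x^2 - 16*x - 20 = (x + 2)*(x^2 - 3*x - 10) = (x + 2)^2*(x - 5)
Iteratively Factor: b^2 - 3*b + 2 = (b - 2)*(b - 1)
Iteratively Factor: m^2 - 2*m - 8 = (m + 2)*(m - 4)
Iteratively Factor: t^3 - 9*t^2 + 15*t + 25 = (t - 5)*(t^2 - 4*t - 5) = (t - 5)*(t + 1)*(t - 5)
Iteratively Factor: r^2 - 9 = (r + 3)*(r - 3)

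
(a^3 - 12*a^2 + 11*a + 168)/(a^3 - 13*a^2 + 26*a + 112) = (a + 3)/(a + 2)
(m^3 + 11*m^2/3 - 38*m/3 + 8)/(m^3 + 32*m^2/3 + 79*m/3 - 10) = (3*m^2 - 7*m + 4)/(3*m^2 + 14*m - 5)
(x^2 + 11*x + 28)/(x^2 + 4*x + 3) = (x^2 + 11*x + 28)/(x^2 + 4*x + 3)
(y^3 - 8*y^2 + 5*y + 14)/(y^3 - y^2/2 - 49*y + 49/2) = 2*(y^2 - y - 2)/(2*y^2 + 13*y - 7)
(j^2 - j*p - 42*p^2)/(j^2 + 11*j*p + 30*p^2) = (j - 7*p)/(j + 5*p)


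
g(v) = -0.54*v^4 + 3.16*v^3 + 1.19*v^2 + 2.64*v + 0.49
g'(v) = -2.16*v^3 + 9.48*v^2 + 2.38*v + 2.64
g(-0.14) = 0.13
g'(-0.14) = 2.50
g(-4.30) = -424.72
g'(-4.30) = 339.43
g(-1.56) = -15.93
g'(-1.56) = 30.20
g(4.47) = 102.71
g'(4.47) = 9.78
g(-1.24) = -8.26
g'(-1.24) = 18.38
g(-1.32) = -9.83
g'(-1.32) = 20.98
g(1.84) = 22.87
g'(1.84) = 25.66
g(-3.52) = -214.78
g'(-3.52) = 205.93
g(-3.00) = -125.78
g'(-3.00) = 139.14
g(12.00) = -5533.43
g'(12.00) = -2336.16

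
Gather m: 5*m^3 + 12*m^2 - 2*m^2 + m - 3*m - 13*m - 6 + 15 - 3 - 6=5*m^3 + 10*m^2 - 15*m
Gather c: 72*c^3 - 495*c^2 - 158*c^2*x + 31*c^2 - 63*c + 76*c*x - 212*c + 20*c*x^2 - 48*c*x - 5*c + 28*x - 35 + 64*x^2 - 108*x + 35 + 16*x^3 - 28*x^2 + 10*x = 72*c^3 + c^2*(-158*x - 464) + c*(20*x^2 + 28*x - 280) + 16*x^3 + 36*x^2 - 70*x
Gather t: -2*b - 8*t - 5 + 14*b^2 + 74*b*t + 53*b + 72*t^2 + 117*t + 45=14*b^2 + 51*b + 72*t^2 + t*(74*b + 109) + 40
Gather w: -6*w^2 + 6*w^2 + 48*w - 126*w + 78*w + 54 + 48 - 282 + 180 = 0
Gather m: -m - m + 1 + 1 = 2 - 2*m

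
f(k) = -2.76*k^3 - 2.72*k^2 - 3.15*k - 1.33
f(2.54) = -72.11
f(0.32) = -2.71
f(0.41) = -3.27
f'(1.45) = -28.45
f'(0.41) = -6.77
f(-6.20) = 571.43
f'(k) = -8.28*k^2 - 5.44*k - 3.15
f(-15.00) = 8748.92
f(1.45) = -20.03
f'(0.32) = -5.74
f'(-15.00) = -1784.55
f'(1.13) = -19.87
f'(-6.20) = -287.71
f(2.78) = -90.41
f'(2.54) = -70.39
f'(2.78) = -82.26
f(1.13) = -12.35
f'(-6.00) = -268.59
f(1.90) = -36.07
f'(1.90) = -43.38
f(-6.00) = 515.81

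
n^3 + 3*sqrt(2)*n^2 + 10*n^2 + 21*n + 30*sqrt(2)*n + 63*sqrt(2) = (n + 3)*(n + 7)*(n + 3*sqrt(2))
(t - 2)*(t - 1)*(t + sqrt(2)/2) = t^3 - 3*t^2 + sqrt(2)*t^2/2 - 3*sqrt(2)*t/2 + 2*t + sqrt(2)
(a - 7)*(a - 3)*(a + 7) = a^3 - 3*a^2 - 49*a + 147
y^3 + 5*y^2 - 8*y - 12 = (y - 2)*(y + 1)*(y + 6)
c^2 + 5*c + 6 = (c + 2)*(c + 3)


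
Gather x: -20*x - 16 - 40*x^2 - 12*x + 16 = -40*x^2 - 32*x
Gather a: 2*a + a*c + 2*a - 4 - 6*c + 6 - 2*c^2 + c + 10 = a*(c + 4) - 2*c^2 - 5*c + 12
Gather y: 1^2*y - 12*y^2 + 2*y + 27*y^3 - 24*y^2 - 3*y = 27*y^3 - 36*y^2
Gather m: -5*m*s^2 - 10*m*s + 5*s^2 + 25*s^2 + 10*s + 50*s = m*(-5*s^2 - 10*s) + 30*s^2 + 60*s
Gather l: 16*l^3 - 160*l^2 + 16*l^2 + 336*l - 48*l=16*l^3 - 144*l^2 + 288*l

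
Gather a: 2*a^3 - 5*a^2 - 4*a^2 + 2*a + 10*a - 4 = 2*a^3 - 9*a^2 + 12*a - 4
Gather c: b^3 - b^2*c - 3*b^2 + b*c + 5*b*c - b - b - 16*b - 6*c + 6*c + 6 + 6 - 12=b^3 - 3*b^2 - 18*b + c*(-b^2 + 6*b)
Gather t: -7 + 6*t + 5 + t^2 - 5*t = t^2 + t - 2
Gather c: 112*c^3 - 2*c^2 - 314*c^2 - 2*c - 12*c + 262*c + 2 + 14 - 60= 112*c^3 - 316*c^2 + 248*c - 44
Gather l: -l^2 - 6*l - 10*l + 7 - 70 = -l^2 - 16*l - 63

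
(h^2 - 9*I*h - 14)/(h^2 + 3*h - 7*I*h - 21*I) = (h - 2*I)/(h + 3)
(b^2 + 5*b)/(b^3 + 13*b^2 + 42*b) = (b + 5)/(b^2 + 13*b + 42)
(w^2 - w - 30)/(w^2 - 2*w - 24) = (w + 5)/(w + 4)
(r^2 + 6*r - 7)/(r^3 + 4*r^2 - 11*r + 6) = (r + 7)/(r^2 + 5*r - 6)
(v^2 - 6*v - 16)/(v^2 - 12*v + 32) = (v + 2)/(v - 4)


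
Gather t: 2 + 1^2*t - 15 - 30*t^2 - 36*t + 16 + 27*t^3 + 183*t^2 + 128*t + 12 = 27*t^3 + 153*t^2 + 93*t + 15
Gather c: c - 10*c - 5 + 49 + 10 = 54 - 9*c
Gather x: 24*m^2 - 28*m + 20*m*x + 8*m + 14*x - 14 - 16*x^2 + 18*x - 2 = 24*m^2 - 20*m - 16*x^2 + x*(20*m + 32) - 16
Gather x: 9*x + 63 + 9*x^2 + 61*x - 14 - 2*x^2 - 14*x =7*x^2 + 56*x + 49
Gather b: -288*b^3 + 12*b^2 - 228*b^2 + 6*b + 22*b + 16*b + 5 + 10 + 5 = -288*b^3 - 216*b^2 + 44*b + 20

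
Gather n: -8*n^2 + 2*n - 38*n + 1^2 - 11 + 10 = -8*n^2 - 36*n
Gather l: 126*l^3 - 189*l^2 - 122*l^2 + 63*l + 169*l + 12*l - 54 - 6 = 126*l^3 - 311*l^2 + 244*l - 60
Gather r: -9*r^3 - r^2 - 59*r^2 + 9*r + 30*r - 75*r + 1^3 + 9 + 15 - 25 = -9*r^3 - 60*r^2 - 36*r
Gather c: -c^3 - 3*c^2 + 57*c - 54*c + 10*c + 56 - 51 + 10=-c^3 - 3*c^2 + 13*c + 15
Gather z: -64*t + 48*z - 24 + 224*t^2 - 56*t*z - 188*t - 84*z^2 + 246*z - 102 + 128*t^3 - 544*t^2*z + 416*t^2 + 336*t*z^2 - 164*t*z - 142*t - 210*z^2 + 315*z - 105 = 128*t^3 + 640*t^2 - 394*t + z^2*(336*t - 294) + z*(-544*t^2 - 220*t + 609) - 231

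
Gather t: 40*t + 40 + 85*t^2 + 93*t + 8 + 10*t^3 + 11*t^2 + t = 10*t^3 + 96*t^2 + 134*t + 48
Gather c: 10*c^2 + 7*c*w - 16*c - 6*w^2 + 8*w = 10*c^2 + c*(7*w - 16) - 6*w^2 + 8*w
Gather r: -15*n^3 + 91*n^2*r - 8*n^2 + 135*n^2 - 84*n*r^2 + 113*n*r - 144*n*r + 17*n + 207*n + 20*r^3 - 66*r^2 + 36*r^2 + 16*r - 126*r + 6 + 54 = -15*n^3 + 127*n^2 + 224*n + 20*r^3 + r^2*(-84*n - 30) + r*(91*n^2 - 31*n - 110) + 60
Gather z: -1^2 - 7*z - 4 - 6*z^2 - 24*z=-6*z^2 - 31*z - 5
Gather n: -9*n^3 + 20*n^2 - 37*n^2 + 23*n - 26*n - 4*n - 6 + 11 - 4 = -9*n^3 - 17*n^2 - 7*n + 1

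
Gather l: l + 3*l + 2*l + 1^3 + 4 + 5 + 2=6*l + 12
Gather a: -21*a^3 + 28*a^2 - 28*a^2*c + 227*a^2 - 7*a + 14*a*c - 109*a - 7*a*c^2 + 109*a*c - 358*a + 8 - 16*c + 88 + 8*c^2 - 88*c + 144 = -21*a^3 + a^2*(255 - 28*c) + a*(-7*c^2 + 123*c - 474) + 8*c^2 - 104*c + 240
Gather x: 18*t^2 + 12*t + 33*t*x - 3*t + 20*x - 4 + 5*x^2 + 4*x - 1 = 18*t^2 + 9*t + 5*x^2 + x*(33*t + 24) - 5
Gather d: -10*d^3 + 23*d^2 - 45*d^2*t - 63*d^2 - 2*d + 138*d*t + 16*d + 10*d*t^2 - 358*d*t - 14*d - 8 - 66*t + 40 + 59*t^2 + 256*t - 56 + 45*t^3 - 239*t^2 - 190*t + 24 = -10*d^3 + d^2*(-45*t - 40) + d*(10*t^2 - 220*t) + 45*t^3 - 180*t^2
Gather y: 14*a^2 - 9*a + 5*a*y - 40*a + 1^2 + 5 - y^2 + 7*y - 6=14*a^2 - 49*a - y^2 + y*(5*a + 7)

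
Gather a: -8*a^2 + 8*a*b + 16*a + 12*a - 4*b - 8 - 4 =-8*a^2 + a*(8*b + 28) - 4*b - 12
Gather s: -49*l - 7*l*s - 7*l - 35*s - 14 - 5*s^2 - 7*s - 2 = -56*l - 5*s^2 + s*(-7*l - 42) - 16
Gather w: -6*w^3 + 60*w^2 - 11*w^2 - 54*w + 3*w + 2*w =-6*w^3 + 49*w^2 - 49*w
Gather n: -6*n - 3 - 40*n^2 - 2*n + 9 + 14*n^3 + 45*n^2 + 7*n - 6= 14*n^3 + 5*n^2 - n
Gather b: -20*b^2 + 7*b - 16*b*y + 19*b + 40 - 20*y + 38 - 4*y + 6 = -20*b^2 + b*(26 - 16*y) - 24*y + 84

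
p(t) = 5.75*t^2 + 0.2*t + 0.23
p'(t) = 11.5*t + 0.2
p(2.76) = 44.58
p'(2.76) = 31.94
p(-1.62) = 15.00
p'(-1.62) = -18.43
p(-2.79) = 44.43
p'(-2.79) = -31.88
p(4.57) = 121.23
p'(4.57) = 52.76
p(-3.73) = 79.48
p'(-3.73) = -42.70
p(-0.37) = 0.94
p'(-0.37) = -4.06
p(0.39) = 1.18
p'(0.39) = 4.68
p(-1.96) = 21.93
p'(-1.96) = -22.34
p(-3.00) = 51.38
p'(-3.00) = -34.30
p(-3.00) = 51.38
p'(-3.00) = -34.30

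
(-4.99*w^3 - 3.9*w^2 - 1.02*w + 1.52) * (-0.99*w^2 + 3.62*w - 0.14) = 4.9401*w^5 - 14.2028*w^4 - 12.4096*w^3 - 4.6512*w^2 + 5.6452*w - 0.2128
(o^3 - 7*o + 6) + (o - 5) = o^3 - 6*o + 1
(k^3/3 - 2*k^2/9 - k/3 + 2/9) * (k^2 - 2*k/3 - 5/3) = k^5/3 - 4*k^4/9 - 20*k^3/27 + 22*k^2/27 + 11*k/27 - 10/27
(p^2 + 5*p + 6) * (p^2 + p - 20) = p^4 + 6*p^3 - 9*p^2 - 94*p - 120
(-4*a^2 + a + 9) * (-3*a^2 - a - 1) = 12*a^4 + a^3 - 24*a^2 - 10*a - 9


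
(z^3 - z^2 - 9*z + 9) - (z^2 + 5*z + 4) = z^3 - 2*z^2 - 14*z + 5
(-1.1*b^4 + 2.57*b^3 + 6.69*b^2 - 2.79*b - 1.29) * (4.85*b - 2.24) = -5.335*b^5 + 14.9285*b^4 + 26.6897*b^3 - 28.5171*b^2 - 0.00689999999999902*b + 2.8896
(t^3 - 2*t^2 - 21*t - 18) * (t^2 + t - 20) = t^5 - t^4 - 43*t^3 + t^2 + 402*t + 360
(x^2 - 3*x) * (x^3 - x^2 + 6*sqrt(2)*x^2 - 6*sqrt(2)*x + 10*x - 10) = x^5 - 4*x^4 + 6*sqrt(2)*x^4 - 24*sqrt(2)*x^3 + 13*x^3 - 40*x^2 + 18*sqrt(2)*x^2 + 30*x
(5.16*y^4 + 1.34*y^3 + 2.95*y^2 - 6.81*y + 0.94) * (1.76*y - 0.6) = 9.0816*y^5 - 0.7376*y^4 + 4.388*y^3 - 13.7556*y^2 + 5.7404*y - 0.564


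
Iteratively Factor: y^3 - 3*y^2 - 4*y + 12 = (y + 2)*(y^2 - 5*y + 6) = (y - 2)*(y + 2)*(y - 3)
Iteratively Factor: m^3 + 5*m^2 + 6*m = (m + 3)*(m^2 + 2*m) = m*(m + 3)*(m + 2)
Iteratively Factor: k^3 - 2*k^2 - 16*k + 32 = (k - 4)*(k^2 + 2*k - 8) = (k - 4)*(k - 2)*(k + 4)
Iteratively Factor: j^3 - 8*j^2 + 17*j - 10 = (j - 2)*(j^2 - 6*j + 5) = (j - 2)*(j - 1)*(j - 5)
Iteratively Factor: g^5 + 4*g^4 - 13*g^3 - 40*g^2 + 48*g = (g - 1)*(g^4 + 5*g^3 - 8*g^2 - 48*g) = g*(g - 1)*(g^3 + 5*g^2 - 8*g - 48) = g*(g - 3)*(g - 1)*(g^2 + 8*g + 16) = g*(g - 3)*(g - 1)*(g + 4)*(g + 4)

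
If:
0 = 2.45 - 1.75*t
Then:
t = 1.40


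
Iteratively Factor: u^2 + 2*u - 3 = (u + 3)*(u - 1)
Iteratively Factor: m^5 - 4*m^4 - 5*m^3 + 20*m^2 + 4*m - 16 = (m - 4)*(m^4 - 5*m^2 + 4) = (m - 4)*(m - 1)*(m^3 + m^2 - 4*m - 4) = (m - 4)*(m - 1)*(m + 1)*(m^2 - 4) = (m - 4)*(m - 1)*(m + 1)*(m + 2)*(m - 2)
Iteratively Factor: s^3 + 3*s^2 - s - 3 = (s - 1)*(s^2 + 4*s + 3) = (s - 1)*(s + 1)*(s + 3)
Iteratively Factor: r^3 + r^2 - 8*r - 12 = (r - 3)*(r^2 + 4*r + 4) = (r - 3)*(r + 2)*(r + 2)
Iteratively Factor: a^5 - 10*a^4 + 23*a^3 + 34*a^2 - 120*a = (a + 2)*(a^4 - 12*a^3 + 47*a^2 - 60*a) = (a - 3)*(a + 2)*(a^3 - 9*a^2 + 20*a) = (a - 4)*(a - 3)*(a + 2)*(a^2 - 5*a) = a*(a - 4)*(a - 3)*(a + 2)*(a - 5)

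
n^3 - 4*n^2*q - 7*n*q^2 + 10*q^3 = (n - 5*q)*(n - q)*(n + 2*q)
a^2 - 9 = (a - 3)*(a + 3)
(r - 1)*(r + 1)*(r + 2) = r^3 + 2*r^2 - r - 2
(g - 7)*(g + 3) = g^2 - 4*g - 21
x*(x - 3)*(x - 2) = x^3 - 5*x^2 + 6*x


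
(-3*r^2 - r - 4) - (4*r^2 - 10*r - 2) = -7*r^2 + 9*r - 2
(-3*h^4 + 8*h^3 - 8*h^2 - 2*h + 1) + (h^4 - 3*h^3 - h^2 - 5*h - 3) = -2*h^4 + 5*h^3 - 9*h^2 - 7*h - 2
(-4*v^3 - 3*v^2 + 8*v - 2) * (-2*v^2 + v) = 8*v^5 + 2*v^4 - 19*v^3 + 12*v^2 - 2*v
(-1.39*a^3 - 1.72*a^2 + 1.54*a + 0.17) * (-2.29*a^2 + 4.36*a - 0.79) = 3.1831*a^5 - 2.1216*a^4 - 9.9277*a^3 + 7.6839*a^2 - 0.4754*a - 0.1343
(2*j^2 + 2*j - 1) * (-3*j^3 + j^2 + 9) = -6*j^5 - 4*j^4 + 5*j^3 + 17*j^2 + 18*j - 9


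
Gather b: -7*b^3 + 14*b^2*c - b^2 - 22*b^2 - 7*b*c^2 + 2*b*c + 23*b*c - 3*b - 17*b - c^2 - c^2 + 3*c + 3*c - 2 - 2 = -7*b^3 + b^2*(14*c - 23) + b*(-7*c^2 + 25*c - 20) - 2*c^2 + 6*c - 4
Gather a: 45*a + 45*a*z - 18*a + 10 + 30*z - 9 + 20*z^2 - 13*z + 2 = a*(45*z + 27) + 20*z^2 + 17*z + 3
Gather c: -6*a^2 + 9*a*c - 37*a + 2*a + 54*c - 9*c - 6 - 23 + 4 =-6*a^2 - 35*a + c*(9*a + 45) - 25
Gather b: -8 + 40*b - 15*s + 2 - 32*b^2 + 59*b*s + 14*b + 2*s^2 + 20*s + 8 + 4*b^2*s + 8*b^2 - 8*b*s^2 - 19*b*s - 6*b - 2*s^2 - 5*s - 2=b^2*(4*s - 24) + b*(-8*s^2 + 40*s + 48)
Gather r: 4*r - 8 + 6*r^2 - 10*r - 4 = 6*r^2 - 6*r - 12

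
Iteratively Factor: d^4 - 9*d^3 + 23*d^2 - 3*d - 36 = (d - 3)*(d^3 - 6*d^2 + 5*d + 12) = (d - 3)^2*(d^2 - 3*d - 4) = (d - 3)^2*(d + 1)*(d - 4)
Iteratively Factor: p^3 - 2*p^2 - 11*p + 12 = (p - 1)*(p^2 - p - 12) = (p - 1)*(p + 3)*(p - 4)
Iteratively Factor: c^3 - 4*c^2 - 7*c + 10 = (c - 5)*(c^2 + c - 2) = (c - 5)*(c - 1)*(c + 2)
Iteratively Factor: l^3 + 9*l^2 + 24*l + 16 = (l + 1)*(l^2 + 8*l + 16) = (l + 1)*(l + 4)*(l + 4)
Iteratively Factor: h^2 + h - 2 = (h - 1)*(h + 2)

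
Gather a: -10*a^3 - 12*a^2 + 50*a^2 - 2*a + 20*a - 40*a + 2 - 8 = -10*a^3 + 38*a^2 - 22*a - 6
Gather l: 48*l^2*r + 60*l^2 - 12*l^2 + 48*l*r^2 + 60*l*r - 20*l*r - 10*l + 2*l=l^2*(48*r + 48) + l*(48*r^2 + 40*r - 8)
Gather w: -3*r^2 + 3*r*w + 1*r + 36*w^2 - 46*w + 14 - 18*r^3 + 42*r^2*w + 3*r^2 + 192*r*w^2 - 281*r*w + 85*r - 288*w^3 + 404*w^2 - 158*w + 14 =-18*r^3 + 86*r - 288*w^3 + w^2*(192*r + 440) + w*(42*r^2 - 278*r - 204) + 28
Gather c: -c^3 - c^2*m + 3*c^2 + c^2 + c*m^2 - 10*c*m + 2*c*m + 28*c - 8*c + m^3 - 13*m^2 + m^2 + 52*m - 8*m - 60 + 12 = -c^3 + c^2*(4 - m) + c*(m^2 - 8*m + 20) + m^3 - 12*m^2 + 44*m - 48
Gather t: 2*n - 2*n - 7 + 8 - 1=0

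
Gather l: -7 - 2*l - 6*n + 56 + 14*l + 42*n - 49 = 12*l + 36*n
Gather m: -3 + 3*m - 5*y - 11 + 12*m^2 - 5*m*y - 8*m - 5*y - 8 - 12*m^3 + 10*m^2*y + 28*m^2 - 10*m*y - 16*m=-12*m^3 + m^2*(10*y + 40) + m*(-15*y - 21) - 10*y - 22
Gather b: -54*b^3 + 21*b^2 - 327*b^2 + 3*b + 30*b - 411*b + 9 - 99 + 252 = -54*b^3 - 306*b^2 - 378*b + 162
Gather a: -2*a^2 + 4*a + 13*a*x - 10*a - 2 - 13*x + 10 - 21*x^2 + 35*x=-2*a^2 + a*(13*x - 6) - 21*x^2 + 22*x + 8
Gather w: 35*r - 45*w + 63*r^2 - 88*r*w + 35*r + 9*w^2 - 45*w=63*r^2 + 70*r + 9*w^2 + w*(-88*r - 90)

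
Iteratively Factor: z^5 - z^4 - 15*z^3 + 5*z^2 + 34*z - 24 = (z - 1)*(z^4 - 15*z^2 - 10*z + 24) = (z - 1)*(z + 2)*(z^3 - 2*z^2 - 11*z + 12) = (z - 1)^2*(z + 2)*(z^2 - z - 12) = (z - 1)^2*(z + 2)*(z + 3)*(z - 4)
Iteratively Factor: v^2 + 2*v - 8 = (v - 2)*(v + 4)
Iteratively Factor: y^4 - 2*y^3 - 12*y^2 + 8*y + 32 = (y + 2)*(y^3 - 4*y^2 - 4*y + 16) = (y - 2)*(y + 2)*(y^2 - 2*y - 8) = (y - 2)*(y + 2)^2*(y - 4)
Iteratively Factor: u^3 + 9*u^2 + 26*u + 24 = (u + 3)*(u^2 + 6*u + 8) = (u + 2)*(u + 3)*(u + 4)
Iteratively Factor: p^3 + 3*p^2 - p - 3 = (p + 1)*(p^2 + 2*p - 3) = (p + 1)*(p + 3)*(p - 1)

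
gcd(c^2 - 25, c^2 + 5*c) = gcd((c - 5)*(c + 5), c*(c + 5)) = c + 5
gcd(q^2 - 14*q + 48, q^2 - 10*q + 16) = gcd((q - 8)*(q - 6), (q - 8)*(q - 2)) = q - 8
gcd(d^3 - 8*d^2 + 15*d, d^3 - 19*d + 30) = d - 3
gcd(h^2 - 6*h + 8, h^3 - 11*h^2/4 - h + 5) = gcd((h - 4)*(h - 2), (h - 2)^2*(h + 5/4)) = h - 2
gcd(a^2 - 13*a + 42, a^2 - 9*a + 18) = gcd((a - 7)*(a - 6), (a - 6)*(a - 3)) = a - 6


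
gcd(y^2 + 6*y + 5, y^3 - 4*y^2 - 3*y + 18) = 1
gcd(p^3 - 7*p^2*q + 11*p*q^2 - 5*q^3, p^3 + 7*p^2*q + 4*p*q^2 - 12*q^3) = p - q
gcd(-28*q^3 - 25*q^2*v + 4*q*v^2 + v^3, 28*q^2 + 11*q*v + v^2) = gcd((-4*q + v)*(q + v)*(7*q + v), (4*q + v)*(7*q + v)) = 7*q + v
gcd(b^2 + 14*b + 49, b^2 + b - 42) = b + 7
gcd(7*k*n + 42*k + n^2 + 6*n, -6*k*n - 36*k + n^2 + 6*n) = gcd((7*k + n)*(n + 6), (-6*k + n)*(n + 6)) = n + 6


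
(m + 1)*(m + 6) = m^2 + 7*m + 6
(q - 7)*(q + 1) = q^2 - 6*q - 7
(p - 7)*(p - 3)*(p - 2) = p^3 - 12*p^2 + 41*p - 42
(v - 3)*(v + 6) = v^2 + 3*v - 18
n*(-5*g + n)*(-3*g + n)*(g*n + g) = 15*g^3*n^2 + 15*g^3*n - 8*g^2*n^3 - 8*g^2*n^2 + g*n^4 + g*n^3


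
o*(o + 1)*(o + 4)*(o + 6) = o^4 + 11*o^3 + 34*o^2 + 24*o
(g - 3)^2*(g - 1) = g^3 - 7*g^2 + 15*g - 9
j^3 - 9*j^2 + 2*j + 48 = (j - 8)*(j - 3)*(j + 2)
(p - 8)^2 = p^2 - 16*p + 64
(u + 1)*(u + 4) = u^2 + 5*u + 4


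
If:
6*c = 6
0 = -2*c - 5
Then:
No Solution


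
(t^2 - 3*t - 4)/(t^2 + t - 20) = (t + 1)/(t + 5)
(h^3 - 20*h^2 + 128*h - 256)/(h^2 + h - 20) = (h^2 - 16*h + 64)/(h + 5)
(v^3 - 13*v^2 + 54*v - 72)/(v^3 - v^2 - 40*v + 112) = (v^2 - 9*v + 18)/(v^2 + 3*v - 28)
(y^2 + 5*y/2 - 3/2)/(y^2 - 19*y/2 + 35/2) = (2*y^2 + 5*y - 3)/(2*y^2 - 19*y + 35)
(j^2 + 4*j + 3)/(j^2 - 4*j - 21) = (j + 1)/(j - 7)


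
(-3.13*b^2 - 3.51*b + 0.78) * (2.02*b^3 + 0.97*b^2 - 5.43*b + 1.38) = -6.3226*b^5 - 10.1263*b^4 + 15.1668*b^3 + 15.4965*b^2 - 9.0792*b + 1.0764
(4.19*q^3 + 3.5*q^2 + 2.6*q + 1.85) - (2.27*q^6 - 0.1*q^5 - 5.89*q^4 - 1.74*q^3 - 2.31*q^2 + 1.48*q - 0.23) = -2.27*q^6 + 0.1*q^5 + 5.89*q^4 + 5.93*q^3 + 5.81*q^2 + 1.12*q + 2.08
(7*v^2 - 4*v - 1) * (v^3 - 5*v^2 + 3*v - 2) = 7*v^5 - 39*v^4 + 40*v^3 - 21*v^2 + 5*v + 2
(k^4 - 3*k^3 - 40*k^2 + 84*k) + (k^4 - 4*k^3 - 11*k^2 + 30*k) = 2*k^4 - 7*k^3 - 51*k^2 + 114*k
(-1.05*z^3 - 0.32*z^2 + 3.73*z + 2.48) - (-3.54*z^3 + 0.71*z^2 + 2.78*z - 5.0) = 2.49*z^3 - 1.03*z^2 + 0.95*z + 7.48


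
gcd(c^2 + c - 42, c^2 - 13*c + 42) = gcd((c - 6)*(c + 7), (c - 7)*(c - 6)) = c - 6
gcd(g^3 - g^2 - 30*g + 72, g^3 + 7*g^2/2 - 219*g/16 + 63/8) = g + 6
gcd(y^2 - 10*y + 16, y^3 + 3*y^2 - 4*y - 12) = y - 2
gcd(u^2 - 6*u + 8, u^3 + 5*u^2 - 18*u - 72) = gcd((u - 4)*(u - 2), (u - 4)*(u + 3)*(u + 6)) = u - 4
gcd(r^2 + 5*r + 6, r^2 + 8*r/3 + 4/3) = r + 2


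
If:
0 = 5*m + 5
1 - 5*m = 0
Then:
No Solution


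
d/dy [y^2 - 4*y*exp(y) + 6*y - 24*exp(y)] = -4*y*exp(y) + 2*y - 28*exp(y) + 6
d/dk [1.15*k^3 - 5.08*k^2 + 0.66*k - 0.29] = 3.45*k^2 - 10.16*k + 0.66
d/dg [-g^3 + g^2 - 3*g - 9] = -3*g^2 + 2*g - 3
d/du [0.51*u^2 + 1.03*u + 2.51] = 1.02*u + 1.03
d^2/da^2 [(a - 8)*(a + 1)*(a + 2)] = 6*a - 10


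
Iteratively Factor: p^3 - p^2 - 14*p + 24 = (p - 2)*(p^2 + p - 12) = (p - 2)*(p + 4)*(p - 3)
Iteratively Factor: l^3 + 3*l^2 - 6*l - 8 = (l + 4)*(l^2 - l - 2) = (l - 2)*(l + 4)*(l + 1)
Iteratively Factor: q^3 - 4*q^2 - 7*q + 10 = (q - 5)*(q^2 + q - 2) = (q - 5)*(q + 2)*(q - 1)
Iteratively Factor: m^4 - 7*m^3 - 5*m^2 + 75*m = (m - 5)*(m^3 - 2*m^2 - 15*m) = m*(m - 5)*(m^2 - 2*m - 15) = m*(m - 5)^2*(m + 3)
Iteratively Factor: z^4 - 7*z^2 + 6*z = (z)*(z^3 - 7*z + 6) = z*(z - 1)*(z^2 + z - 6) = z*(z - 2)*(z - 1)*(z + 3)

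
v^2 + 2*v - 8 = (v - 2)*(v + 4)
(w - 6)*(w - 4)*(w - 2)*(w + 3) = w^4 - 9*w^3 + 8*w^2 + 84*w - 144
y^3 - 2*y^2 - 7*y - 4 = (y - 4)*(y + 1)^2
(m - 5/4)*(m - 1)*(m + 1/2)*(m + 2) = m^4 + m^3/4 - 27*m^2/8 + 7*m/8 + 5/4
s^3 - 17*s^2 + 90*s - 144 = (s - 8)*(s - 6)*(s - 3)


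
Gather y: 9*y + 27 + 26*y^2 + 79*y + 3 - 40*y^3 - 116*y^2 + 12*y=-40*y^3 - 90*y^2 + 100*y + 30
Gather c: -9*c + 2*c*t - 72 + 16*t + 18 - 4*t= c*(2*t - 9) + 12*t - 54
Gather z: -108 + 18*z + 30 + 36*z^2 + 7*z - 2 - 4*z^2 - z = 32*z^2 + 24*z - 80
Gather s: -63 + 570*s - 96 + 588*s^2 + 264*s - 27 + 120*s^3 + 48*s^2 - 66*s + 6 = 120*s^3 + 636*s^2 + 768*s - 180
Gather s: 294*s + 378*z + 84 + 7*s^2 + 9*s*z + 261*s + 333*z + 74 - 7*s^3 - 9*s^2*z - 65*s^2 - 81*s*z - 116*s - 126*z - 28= -7*s^3 + s^2*(-9*z - 58) + s*(439 - 72*z) + 585*z + 130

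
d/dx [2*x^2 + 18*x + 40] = 4*x + 18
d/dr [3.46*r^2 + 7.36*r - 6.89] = 6.92*r + 7.36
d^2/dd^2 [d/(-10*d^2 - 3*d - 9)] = 2*(-d*(20*d + 3)^2 + 3*(10*d + 1)*(10*d^2 + 3*d + 9))/(10*d^2 + 3*d + 9)^3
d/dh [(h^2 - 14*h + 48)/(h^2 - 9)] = 2*(7*h^2 - 57*h + 63)/(h^4 - 18*h^2 + 81)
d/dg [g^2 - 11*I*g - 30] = 2*g - 11*I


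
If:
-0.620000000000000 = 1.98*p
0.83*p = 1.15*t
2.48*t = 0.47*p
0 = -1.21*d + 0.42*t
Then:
No Solution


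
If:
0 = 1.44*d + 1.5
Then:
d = -1.04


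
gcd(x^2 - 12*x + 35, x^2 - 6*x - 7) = x - 7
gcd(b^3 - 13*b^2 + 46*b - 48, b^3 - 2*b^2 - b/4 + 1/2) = b - 2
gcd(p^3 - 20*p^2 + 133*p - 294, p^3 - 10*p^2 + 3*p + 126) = p^2 - 13*p + 42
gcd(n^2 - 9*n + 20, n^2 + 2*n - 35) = n - 5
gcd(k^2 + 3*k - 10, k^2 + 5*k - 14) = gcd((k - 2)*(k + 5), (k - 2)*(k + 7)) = k - 2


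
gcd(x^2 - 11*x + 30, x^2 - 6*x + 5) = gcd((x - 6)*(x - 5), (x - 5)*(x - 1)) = x - 5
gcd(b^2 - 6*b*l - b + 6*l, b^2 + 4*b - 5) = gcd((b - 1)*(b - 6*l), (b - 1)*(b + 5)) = b - 1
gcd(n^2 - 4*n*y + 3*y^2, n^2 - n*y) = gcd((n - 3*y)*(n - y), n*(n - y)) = -n + y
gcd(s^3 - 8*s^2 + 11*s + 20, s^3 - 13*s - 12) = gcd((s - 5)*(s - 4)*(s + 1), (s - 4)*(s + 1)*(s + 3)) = s^2 - 3*s - 4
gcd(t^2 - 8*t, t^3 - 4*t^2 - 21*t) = t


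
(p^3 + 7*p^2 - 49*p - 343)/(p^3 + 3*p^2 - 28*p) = (p^2 - 49)/(p*(p - 4))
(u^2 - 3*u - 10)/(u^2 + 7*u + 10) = (u - 5)/(u + 5)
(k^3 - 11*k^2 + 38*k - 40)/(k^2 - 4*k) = k - 7 + 10/k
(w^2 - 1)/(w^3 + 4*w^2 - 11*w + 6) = (w + 1)/(w^2 + 5*w - 6)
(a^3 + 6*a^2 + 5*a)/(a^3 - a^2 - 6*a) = (a^2 + 6*a + 5)/(a^2 - a - 6)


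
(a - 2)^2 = a^2 - 4*a + 4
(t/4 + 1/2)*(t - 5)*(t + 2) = t^3/4 - t^2/4 - 4*t - 5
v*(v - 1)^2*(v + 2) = v^4 - 3*v^2 + 2*v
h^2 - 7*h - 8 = (h - 8)*(h + 1)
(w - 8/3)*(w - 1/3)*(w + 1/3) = w^3 - 8*w^2/3 - w/9 + 8/27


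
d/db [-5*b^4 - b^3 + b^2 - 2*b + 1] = -20*b^3 - 3*b^2 + 2*b - 2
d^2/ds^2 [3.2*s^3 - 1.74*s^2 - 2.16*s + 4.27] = 19.2*s - 3.48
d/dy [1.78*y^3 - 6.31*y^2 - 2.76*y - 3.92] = 5.34*y^2 - 12.62*y - 2.76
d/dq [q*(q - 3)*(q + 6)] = 3*q^2 + 6*q - 18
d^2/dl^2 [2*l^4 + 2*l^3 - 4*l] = 12*l*(2*l + 1)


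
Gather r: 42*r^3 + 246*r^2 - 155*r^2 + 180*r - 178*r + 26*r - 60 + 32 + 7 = 42*r^3 + 91*r^2 + 28*r - 21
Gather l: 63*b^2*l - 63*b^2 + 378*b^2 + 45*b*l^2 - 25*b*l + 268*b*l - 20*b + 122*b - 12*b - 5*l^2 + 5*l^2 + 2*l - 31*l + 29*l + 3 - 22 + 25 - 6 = 315*b^2 + 45*b*l^2 + 90*b + l*(63*b^2 + 243*b)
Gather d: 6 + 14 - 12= 8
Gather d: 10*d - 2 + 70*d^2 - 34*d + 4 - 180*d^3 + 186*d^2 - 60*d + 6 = -180*d^3 + 256*d^2 - 84*d + 8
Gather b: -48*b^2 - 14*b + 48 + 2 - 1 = -48*b^2 - 14*b + 49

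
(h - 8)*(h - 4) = h^2 - 12*h + 32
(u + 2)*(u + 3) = u^2 + 5*u + 6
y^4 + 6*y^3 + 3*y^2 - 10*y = y*(y - 1)*(y + 2)*(y + 5)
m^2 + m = m*(m + 1)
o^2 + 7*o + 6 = (o + 1)*(o + 6)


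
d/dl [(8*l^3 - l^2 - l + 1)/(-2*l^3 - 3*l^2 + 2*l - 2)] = l*(-26*l^3 + 28*l^2 - 47*l + 10)/(4*l^6 + 12*l^5 + l^4 - 4*l^3 + 16*l^2 - 8*l + 4)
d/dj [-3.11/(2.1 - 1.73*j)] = -5.3803/(1.73*j - 2.1)^2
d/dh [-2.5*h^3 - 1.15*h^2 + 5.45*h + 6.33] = -7.5*h^2 - 2.3*h + 5.45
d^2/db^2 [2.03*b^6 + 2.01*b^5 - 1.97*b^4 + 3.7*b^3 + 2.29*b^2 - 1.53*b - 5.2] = 60.9*b^4 + 40.2*b^3 - 23.64*b^2 + 22.2*b + 4.58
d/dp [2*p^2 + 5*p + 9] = 4*p + 5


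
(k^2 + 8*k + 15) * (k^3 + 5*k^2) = k^5 + 13*k^4 + 55*k^3 + 75*k^2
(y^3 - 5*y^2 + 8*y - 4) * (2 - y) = -y^4 + 7*y^3 - 18*y^2 + 20*y - 8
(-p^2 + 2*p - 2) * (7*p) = -7*p^3 + 14*p^2 - 14*p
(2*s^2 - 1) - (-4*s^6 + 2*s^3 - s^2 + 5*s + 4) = 4*s^6 - 2*s^3 + 3*s^2 - 5*s - 5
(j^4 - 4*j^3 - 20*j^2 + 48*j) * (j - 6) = j^5 - 10*j^4 + 4*j^3 + 168*j^2 - 288*j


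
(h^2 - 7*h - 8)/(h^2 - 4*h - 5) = (h - 8)/(h - 5)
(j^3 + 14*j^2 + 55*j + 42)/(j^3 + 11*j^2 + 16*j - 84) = (j + 1)/(j - 2)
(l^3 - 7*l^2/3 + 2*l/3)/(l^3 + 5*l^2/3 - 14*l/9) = 3*(3*l^2 - 7*l + 2)/(9*l^2 + 15*l - 14)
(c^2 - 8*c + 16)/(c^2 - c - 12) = (c - 4)/(c + 3)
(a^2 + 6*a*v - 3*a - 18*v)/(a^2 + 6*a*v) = (a - 3)/a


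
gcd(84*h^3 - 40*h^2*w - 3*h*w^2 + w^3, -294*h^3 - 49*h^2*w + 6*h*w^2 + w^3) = -42*h^2 - h*w + w^2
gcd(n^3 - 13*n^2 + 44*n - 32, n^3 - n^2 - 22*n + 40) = n - 4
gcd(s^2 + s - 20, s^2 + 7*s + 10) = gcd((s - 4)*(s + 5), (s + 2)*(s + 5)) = s + 5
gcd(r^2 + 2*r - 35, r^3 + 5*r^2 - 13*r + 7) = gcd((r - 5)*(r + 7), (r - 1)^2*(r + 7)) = r + 7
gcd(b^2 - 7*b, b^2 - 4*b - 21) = b - 7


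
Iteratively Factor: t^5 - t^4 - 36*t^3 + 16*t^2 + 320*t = (t)*(t^4 - t^3 - 36*t^2 + 16*t + 320) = t*(t - 4)*(t^3 + 3*t^2 - 24*t - 80) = t*(t - 4)*(t + 4)*(t^2 - t - 20) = t*(t - 4)*(t + 4)^2*(t - 5)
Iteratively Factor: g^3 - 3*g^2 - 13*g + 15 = (g + 3)*(g^2 - 6*g + 5) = (g - 5)*(g + 3)*(g - 1)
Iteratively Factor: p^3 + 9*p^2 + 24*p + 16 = (p + 1)*(p^2 + 8*p + 16) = (p + 1)*(p + 4)*(p + 4)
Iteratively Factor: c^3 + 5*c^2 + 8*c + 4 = (c + 2)*(c^2 + 3*c + 2) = (c + 1)*(c + 2)*(c + 2)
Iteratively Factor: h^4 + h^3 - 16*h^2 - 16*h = (h + 1)*(h^3 - 16*h) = h*(h + 1)*(h^2 - 16) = h*(h - 4)*(h + 1)*(h + 4)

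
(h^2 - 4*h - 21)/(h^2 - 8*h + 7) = (h + 3)/(h - 1)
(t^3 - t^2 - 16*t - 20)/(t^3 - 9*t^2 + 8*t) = (t^3 - t^2 - 16*t - 20)/(t*(t^2 - 9*t + 8))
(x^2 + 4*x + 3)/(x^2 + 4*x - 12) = (x^2 + 4*x + 3)/(x^2 + 4*x - 12)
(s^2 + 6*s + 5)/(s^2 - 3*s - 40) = (s + 1)/(s - 8)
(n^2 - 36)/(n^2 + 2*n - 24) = (n - 6)/(n - 4)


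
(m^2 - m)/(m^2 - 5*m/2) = 2*(m - 1)/(2*m - 5)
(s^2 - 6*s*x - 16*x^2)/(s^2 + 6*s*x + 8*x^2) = (s - 8*x)/(s + 4*x)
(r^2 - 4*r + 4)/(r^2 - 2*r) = (r - 2)/r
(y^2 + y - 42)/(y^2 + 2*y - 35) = (y - 6)/(y - 5)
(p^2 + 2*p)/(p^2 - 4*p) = (p + 2)/(p - 4)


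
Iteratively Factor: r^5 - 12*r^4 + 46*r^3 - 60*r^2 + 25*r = (r - 1)*(r^4 - 11*r^3 + 35*r^2 - 25*r) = (r - 5)*(r - 1)*(r^3 - 6*r^2 + 5*r) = (r - 5)^2*(r - 1)*(r^2 - r) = r*(r - 5)^2*(r - 1)*(r - 1)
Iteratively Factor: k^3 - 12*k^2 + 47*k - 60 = (k - 4)*(k^2 - 8*k + 15) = (k - 4)*(k - 3)*(k - 5)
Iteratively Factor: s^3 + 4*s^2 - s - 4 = (s + 4)*(s^2 - 1) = (s - 1)*(s + 4)*(s + 1)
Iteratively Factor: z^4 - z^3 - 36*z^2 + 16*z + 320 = (z - 4)*(z^3 + 3*z^2 - 24*z - 80) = (z - 5)*(z - 4)*(z^2 + 8*z + 16) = (z - 5)*(z - 4)*(z + 4)*(z + 4)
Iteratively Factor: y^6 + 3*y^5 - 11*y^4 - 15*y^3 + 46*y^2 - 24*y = (y + 4)*(y^5 - y^4 - 7*y^3 + 13*y^2 - 6*y) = (y - 1)*(y + 4)*(y^4 - 7*y^2 + 6*y) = y*(y - 1)*(y + 4)*(y^3 - 7*y + 6) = y*(y - 1)^2*(y + 4)*(y^2 + y - 6) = y*(y - 1)^2*(y + 3)*(y + 4)*(y - 2)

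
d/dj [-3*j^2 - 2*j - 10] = -6*j - 2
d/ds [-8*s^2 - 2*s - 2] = -16*s - 2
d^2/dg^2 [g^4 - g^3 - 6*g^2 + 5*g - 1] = 12*g^2 - 6*g - 12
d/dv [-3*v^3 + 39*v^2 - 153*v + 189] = -9*v^2 + 78*v - 153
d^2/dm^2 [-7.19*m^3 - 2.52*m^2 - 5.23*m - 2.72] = -43.14*m - 5.04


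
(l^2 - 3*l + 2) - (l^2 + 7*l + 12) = -10*l - 10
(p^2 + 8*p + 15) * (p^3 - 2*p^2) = p^5 + 6*p^4 - p^3 - 30*p^2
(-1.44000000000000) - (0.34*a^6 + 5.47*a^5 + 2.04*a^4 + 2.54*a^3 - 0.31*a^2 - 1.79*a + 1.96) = -0.34*a^6 - 5.47*a^5 - 2.04*a^4 - 2.54*a^3 + 0.31*a^2 + 1.79*a - 3.4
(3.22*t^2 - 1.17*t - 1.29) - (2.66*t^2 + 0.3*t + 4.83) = 0.56*t^2 - 1.47*t - 6.12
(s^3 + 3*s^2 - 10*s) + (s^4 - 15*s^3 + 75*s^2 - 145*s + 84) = s^4 - 14*s^3 + 78*s^2 - 155*s + 84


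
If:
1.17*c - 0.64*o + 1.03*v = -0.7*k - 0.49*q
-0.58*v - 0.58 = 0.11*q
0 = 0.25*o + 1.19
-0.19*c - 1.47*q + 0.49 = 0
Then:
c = 40.7942583732057*v + 43.3732057416268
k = -65.9652084757348*v - 73.1563062200957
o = -4.76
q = -5.27272727272727*v - 5.27272727272727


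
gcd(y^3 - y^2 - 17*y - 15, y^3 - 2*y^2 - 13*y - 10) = y^2 - 4*y - 5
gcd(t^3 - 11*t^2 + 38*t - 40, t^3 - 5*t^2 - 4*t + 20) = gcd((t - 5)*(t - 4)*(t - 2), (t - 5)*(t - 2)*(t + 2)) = t^2 - 7*t + 10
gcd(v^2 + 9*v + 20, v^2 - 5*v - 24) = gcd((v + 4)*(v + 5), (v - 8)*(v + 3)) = 1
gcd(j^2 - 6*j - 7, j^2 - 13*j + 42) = j - 7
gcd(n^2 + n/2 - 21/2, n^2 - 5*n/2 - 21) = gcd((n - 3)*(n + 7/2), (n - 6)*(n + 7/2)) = n + 7/2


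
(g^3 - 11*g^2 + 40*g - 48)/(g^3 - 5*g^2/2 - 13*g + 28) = 2*(g^2 - 7*g + 12)/(2*g^2 + 3*g - 14)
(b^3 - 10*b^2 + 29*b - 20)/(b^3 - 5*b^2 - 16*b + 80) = (b - 1)/(b + 4)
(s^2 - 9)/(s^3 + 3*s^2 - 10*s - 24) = (s + 3)/(s^2 + 6*s + 8)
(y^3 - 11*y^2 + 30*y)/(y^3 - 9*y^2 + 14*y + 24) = y*(y - 5)/(y^2 - 3*y - 4)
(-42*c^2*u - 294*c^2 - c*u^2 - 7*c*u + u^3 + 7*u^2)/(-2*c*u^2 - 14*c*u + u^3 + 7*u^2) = (-42*c^2 - c*u + u^2)/(u*(-2*c + u))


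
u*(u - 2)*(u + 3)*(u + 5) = u^4 + 6*u^3 - u^2 - 30*u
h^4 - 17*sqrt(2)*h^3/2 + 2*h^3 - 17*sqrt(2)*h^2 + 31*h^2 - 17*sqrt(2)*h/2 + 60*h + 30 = (h + 1)^2*(h - 6*sqrt(2))*(h - 5*sqrt(2)/2)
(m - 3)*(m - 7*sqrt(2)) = m^2 - 7*sqrt(2)*m - 3*m + 21*sqrt(2)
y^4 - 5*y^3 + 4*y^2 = y^2*(y - 4)*(y - 1)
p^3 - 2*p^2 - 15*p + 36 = (p - 3)^2*(p + 4)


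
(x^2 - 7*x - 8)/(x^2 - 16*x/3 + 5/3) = 3*(x^2 - 7*x - 8)/(3*x^2 - 16*x + 5)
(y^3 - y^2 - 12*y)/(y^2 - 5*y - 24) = y*(y - 4)/(y - 8)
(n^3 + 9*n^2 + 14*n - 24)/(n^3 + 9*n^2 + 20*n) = (n^2 + 5*n - 6)/(n*(n + 5))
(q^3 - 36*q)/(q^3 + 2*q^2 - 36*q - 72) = q/(q + 2)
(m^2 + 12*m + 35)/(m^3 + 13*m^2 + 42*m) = (m + 5)/(m*(m + 6))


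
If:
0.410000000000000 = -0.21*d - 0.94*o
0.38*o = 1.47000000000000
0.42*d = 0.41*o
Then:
No Solution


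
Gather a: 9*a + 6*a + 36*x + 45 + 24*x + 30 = 15*a + 60*x + 75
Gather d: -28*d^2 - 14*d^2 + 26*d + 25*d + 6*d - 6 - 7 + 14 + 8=-42*d^2 + 57*d + 9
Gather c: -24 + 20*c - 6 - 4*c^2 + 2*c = -4*c^2 + 22*c - 30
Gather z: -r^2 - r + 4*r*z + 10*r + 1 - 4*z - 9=-r^2 + 9*r + z*(4*r - 4) - 8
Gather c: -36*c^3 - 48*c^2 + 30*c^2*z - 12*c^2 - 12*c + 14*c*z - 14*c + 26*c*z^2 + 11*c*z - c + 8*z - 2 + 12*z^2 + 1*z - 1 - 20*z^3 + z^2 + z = -36*c^3 + c^2*(30*z - 60) + c*(26*z^2 + 25*z - 27) - 20*z^3 + 13*z^2 + 10*z - 3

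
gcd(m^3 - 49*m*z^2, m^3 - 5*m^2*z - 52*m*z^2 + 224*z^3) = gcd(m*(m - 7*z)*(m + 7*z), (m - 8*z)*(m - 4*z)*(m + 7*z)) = m + 7*z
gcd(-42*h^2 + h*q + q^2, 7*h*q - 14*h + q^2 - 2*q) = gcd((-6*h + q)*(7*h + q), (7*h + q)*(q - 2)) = 7*h + q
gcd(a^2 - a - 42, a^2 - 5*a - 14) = a - 7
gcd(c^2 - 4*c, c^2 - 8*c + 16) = c - 4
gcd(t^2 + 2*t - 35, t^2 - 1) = 1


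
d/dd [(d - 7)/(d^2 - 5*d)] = (-d^2 + 14*d - 35)/(d^2*(d^2 - 10*d + 25))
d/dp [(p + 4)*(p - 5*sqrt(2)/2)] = 2*p - 5*sqrt(2)/2 + 4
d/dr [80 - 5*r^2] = -10*r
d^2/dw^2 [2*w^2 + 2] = 4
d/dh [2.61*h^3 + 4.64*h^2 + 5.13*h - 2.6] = 7.83*h^2 + 9.28*h + 5.13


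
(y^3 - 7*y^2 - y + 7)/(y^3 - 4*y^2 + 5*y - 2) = (y^2 - 6*y - 7)/(y^2 - 3*y + 2)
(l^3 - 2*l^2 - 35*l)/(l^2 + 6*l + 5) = l*(l - 7)/(l + 1)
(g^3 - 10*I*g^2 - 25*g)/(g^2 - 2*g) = (g^2 - 10*I*g - 25)/(g - 2)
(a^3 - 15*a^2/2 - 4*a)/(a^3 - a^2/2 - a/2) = (a - 8)/(a - 1)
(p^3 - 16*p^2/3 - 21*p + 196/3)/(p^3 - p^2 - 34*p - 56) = (p - 7/3)/(p + 2)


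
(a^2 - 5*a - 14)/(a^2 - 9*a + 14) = (a + 2)/(a - 2)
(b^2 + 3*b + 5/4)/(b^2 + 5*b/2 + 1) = (b + 5/2)/(b + 2)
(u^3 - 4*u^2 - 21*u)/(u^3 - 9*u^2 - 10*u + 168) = u*(u + 3)/(u^2 - 2*u - 24)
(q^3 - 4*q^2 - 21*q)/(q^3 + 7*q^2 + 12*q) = (q - 7)/(q + 4)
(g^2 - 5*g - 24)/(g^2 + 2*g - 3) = (g - 8)/(g - 1)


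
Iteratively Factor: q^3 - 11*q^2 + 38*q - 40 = (q - 5)*(q^2 - 6*q + 8) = (q - 5)*(q - 4)*(q - 2)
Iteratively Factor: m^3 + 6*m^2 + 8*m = (m + 2)*(m^2 + 4*m) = m*(m + 2)*(m + 4)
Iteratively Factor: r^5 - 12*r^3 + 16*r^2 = (r)*(r^4 - 12*r^2 + 16*r) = r^2*(r^3 - 12*r + 16) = r^2*(r + 4)*(r^2 - 4*r + 4) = r^2*(r - 2)*(r + 4)*(r - 2)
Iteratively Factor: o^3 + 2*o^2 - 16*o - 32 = (o - 4)*(o^2 + 6*o + 8) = (o - 4)*(o + 2)*(o + 4)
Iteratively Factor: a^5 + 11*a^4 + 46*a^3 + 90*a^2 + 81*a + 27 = (a + 3)*(a^4 + 8*a^3 + 22*a^2 + 24*a + 9) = (a + 1)*(a + 3)*(a^3 + 7*a^2 + 15*a + 9) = (a + 1)^2*(a + 3)*(a^2 + 6*a + 9) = (a + 1)^2*(a + 3)^2*(a + 3)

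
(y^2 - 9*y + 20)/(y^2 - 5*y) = (y - 4)/y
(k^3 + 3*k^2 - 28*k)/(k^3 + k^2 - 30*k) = (k^2 + 3*k - 28)/(k^2 + k - 30)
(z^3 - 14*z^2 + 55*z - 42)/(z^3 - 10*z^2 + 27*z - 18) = (z - 7)/(z - 3)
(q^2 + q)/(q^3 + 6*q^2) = (q + 1)/(q*(q + 6))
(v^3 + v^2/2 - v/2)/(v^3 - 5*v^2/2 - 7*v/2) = (2*v - 1)/(2*v - 7)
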